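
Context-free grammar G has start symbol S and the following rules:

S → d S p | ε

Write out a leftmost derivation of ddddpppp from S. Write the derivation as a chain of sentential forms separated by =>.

S => dSp   [S → d S p]
dSp => ddSpp   [S → d S p]
ddSpp => dddSppp   [S → d S p]
dddSppp => ddddSpppp   [S → d S p]
ddddSpppp => ddddpppp   [S → ε]

S => dSp => ddSpp => dddSppp => ddddSpppp => ddddpppp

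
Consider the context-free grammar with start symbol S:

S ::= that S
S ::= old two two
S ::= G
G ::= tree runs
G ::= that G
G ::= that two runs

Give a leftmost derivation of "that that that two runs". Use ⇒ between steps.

S ⇒ that S   [S ::= that S]
that S ⇒ that that S   [S ::= that S]
that that S ⇒ that that G   [S ::= G]
that that G ⇒ that that that two runs   [G ::= that two runs]

S ⇒ that S ⇒ that that S ⇒ that that G ⇒ that that that two runs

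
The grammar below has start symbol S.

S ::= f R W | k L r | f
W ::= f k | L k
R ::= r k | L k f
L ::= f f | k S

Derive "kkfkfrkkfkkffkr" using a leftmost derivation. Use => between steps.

S => kLr => kkSr => kkfRWr => kkfLkfWr => kkfkSkfWr => kkfkfRWkfWr => kkfkfrkWkfWr => kkfkfrkLkkfWr => kkfkfrkkSkkfWr => kkfkfrkkfkkfWr => kkfkfrkkfkkffkr

S => kLr   [S ::= k L r]
kLr => kkSr   [L ::= k S]
kkSr => kkfRWr   [S ::= f R W]
kkfRWr => kkfLkfWr   [R ::= L k f]
kkfLkfWr => kkfkSkfWr   [L ::= k S]
kkfkSkfWr => kkfkfRWkfWr   [S ::= f R W]
kkfkfRWkfWr => kkfkfrkWkfWr   [R ::= r k]
kkfkfrkWkfWr => kkfkfrkLkkfWr   [W ::= L k]
kkfkfrkLkkfWr => kkfkfrkkSkkfWr   [L ::= k S]
kkfkfrkkSkkfWr => kkfkfrkkfkkfWr   [S ::= f]
kkfkfrkkfkkfWr => kkfkfrkkfkkffkr   [W ::= f k]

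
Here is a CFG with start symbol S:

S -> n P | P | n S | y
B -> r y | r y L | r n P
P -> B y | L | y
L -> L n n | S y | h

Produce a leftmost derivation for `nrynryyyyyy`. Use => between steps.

S => nP   [S -> n P]
nP => nBy   [P -> B y]
nBy => nryLy   [B -> r y L]
nryLy => nrySyy   [L -> S y]
nrySyy => nrynPyy   [S -> n P]
nrynPyy => nrynByyy   [P -> B y]
nrynByyy => nrynryLyyy   [B -> r y L]
nrynryLyyy => nrynrySyyyy   [L -> S y]
nrynrySyyyy => nrynryyyyyy   [S -> y]

S => nP => nBy => nryLy => nrySyy => nrynPyy => nrynByyy => nrynryLyyy => nrynrySyyyy => nrynryyyyyy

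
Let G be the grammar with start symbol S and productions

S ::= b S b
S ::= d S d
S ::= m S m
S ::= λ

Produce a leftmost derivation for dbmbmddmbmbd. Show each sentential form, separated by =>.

S => dSd   [S ::= d S d]
dSd => dbSbd   [S ::= b S b]
dbSbd => dbmSmbd   [S ::= m S m]
dbmSmbd => dbmbSbmbd   [S ::= b S b]
dbmbSbmbd => dbmbmSmbmbd   [S ::= m S m]
dbmbmSmbmbd => dbmbmdSdmbmbd   [S ::= d S d]
dbmbmdSdmbmbd => dbmbmddmbmbd   [S ::= λ]

S => dSd => dbSbd => dbmSmbd => dbmbSbmbd => dbmbmSmbmbd => dbmbmdSdmbmbd => dbmbmddmbmbd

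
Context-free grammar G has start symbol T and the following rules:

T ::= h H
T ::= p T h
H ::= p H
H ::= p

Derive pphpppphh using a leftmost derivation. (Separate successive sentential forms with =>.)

T => pTh => ppThh => pphHhh => pphpHhh => pphppHhh => pphpppHhh => pphpppphh

T => pTh   [T ::= p T h]
pTh => ppThh   [T ::= p T h]
ppThh => pphHhh   [T ::= h H]
pphHhh => pphpHhh   [H ::= p H]
pphpHhh => pphppHhh   [H ::= p H]
pphppHhh => pphpppHhh   [H ::= p H]
pphpppHhh => pphpppphh   [H ::= p]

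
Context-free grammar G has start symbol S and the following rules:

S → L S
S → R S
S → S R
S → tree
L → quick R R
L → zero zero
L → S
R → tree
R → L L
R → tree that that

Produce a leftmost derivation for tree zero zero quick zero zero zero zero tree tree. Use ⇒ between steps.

S ⇒ R S ⇒ L L S ⇒ S L S ⇒ tree L S ⇒ tree zero zero S ⇒ tree zero zero L S ⇒ tree zero zero quick R R S ⇒ tree zero zero quick L L R S ⇒ tree zero zero quick zero zero L R S ⇒ tree zero zero quick zero zero zero zero R S ⇒ tree zero zero quick zero zero zero zero tree S ⇒ tree zero zero quick zero zero zero zero tree tree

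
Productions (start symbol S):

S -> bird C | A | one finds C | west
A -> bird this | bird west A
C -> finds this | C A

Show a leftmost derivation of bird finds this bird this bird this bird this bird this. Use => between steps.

S => bird C => bird C A => bird C A A => bird C A A A => bird C A A A A => bird finds this A A A A => bird finds this bird this A A A => bird finds this bird this bird this A A => bird finds this bird this bird this bird this A => bird finds this bird this bird this bird this bird this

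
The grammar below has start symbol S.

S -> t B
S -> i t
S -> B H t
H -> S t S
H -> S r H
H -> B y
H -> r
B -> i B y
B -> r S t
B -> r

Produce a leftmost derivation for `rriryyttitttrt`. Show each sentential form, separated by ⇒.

S ⇒ BHt   [S -> B H t]
BHt ⇒ rStHt   [B -> r S t]
rStHt ⇒ rBHttHt   [S -> B H t]
rBHttHt ⇒ rrHttHt   [B -> r]
rrHttHt ⇒ rrByttHt   [H -> B y]
rrByttHt ⇒ rriByyttHt   [B -> i B y]
rriByyttHt ⇒ rriryyttHt   [B -> r]
rriryyttHt ⇒ rriryyttStSt   [H -> S t S]
rriryyttStSt ⇒ rriryyttittSt   [S -> i t]
rriryyttittSt ⇒ rriryyttitttBt   [S -> t B]
rriryyttitttBt ⇒ rriryyttitttrt   [B -> r]

S ⇒ BHt ⇒ rStHt ⇒ rBHttHt ⇒ rrHttHt ⇒ rrByttHt ⇒ rriByyttHt ⇒ rriryyttHt ⇒ rriryyttStSt ⇒ rriryyttittSt ⇒ rriryyttitttBt ⇒ rriryyttitttrt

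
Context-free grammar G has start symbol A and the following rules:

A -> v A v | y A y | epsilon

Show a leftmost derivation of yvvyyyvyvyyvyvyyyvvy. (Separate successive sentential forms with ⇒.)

A ⇒ yAy ⇒ yvAvy ⇒ yvvAvvy ⇒ yvvyAyvvy ⇒ yvvyyAyyvvy ⇒ yvvyyyAyyyvvy ⇒ yvvyyyvAvyyyvvy ⇒ yvvyyyvyAyvyyyvvy ⇒ yvvyyyvyvAvyvyyyvvy ⇒ yvvyyyvyvyAyvyvyyyvvy ⇒ yvvyyyvyvyyvyvyyyvvy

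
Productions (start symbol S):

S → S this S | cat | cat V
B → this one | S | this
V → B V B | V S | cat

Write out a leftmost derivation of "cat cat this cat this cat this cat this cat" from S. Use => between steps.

S => S this S   [S → S this S]
S this S => S this S this S   [S → S this S]
S this S this S => cat V this S this S   [S → cat V]
cat V this S this S => cat cat this S this S   [V → cat]
cat cat this S this S => cat cat this S this S this S   [S → S this S]
cat cat this S this S this S => cat cat this S this S this S this S   [S → S this S]
cat cat this S this S this S this S => cat cat this cat this S this S this S   [S → cat]
cat cat this cat this S this S this S => cat cat this cat this cat this S this S   [S → cat]
cat cat this cat this cat this S this S => cat cat this cat this cat this cat this S   [S → cat]
cat cat this cat this cat this cat this S => cat cat this cat this cat this cat this cat   [S → cat]

S => S this S => S this S this S => cat V this S this S => cat cat this S this S => cat cat this S this S this S => cat cat this S this S this S this S => cat cat this cat this S this S this S => cat cat this cat this cat this S this S => cat cat this cat this cat this cat this S => cat cat this cat this cat this cat this cat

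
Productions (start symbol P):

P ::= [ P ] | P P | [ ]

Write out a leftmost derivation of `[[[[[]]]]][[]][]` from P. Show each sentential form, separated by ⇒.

P ⇒ PP ⇒ PPP ⇒ [P]PP ⇒ [[P]]PP ⇒ [[[P]]]PP ⇒ [[[[P]]]]PP ⇒ [[[[[]]]]]PP ⇒ [[[[[]]]]][P]P ⇒ [[[[[]]]]][[]]P ⇒ [[[[[]]]]][[]][]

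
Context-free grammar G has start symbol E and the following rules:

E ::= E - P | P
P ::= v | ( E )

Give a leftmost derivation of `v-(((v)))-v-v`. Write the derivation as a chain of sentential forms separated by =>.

E => E-P => E-P-P => E-P-P-P => P-P-P-P => v-P-P-P => v-(E)-P-P => v-(P)-P-P => v-((E))-P-P => v-((P))-P-P => v-(((E)))-P-P => v-(((P)))-P-P => v-(((v)))-P-P => v-(((v)))-v-P => v-(((v)))-v-v

E => E-P   [E ::= E - P]
E-P => E-P-P   [E ::= E - P]
E-P-P => E-P-P-P   [E ::= E - P]
E-P-P-P => P-P-P-P   [E ::= P]
P-P-P-P => v-P-P-P   [P ::= v]
v-P-P-P => v-(E)-P-P   [P ::= ( E )]
v-(E)-P-P => v-(P)-P-P   [E ::= P]
v-(P)-P-P => v-((E))-P-P   [P ::= ( E )]
v-((E))-P-P => v-((P))-P-P   [E ::= P]
v-((P))-P-P => v-(((E)))-P-P   [P ::= ( E )]
v-(((E)))-P-P => v-(((P)))-P-P   [E ::= P]
v-(((P)))-P-P => v-(((v)))-P-P   [P ::= v]
v-(((v)))-P-P => v-(((v)))-v-P   [P ::= v]
v-(((v)))-v-P => v-(((v)))-v-v   [P ::= v]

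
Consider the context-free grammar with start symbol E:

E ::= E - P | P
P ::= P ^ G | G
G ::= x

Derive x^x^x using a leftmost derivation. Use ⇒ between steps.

E ⇒ P ⇒ P^G ⇒ P^G^G ⇒ G^G^G ⇒ x^G^G ⇒ x^x^G ⇒ x^x^x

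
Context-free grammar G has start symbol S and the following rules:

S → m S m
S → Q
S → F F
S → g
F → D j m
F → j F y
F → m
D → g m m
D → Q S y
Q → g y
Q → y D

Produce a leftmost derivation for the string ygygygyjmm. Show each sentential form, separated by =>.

S => FF => DjmF => QSyjmF => yDSyjmF => yQSySyjmF => ygySySyjmF => ygygySyjmF => ygygygyjmF => ygygygyjmm

S => FF   [S → F F]
FF => DjmF   [F → D j m]
DjmF => QSyjmF   [D → Q S y]
QSyjmF => yDSyjmF   [Q → y D]
yDSyjmF => yQSySyjmF   [D → Q S y]
yQSySyjmF => ygySySyjmF   [Q → g y]
ygySySyjmF => ygygySyjmF   [S → g]
ygygySyjmF => ygygygyjmF   [S → g]
ygygygyjmF => ygygygyjmm   [F → m]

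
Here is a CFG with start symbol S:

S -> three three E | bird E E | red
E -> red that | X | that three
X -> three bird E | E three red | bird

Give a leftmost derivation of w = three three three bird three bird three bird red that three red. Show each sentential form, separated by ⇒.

S ⇒ three three E   [S -> three three E]
three three E ⇒ three three X   [E -> X]
three three X ⇒ three three three bird E   [X -> three bird E]
three three three bird E ⇒ three three three bird X   [E -> X]
three three three bird X ⇒ three three three bird three bird E   [X -> three bird E]
three three three bird three bird E ⇒ three three three bird three bird X   [E -> X]
three three three bird three bird X ⇒ three three three bird three bird E three red   [X -> E three red]
three three three bird three bird E three red ⇒ three three three bird three bird X three red   [E -> X]
three three three bird three bird X three red ⇒ three three three bird three bird three bird E three red   [X -> three bird E]
three three three bird three bird three bird E three red ⇒ three three three bird three bird three bird red that three red   [E -> red that]

S ⇒ three three E ⇒ three three X ⇒ three three three bird E ⇒ three three three bird X ⇒ three three three bird three bird E ⇒ three three three bird three bird X ⇒ three three three bird three bird E three red ⇒ three three three bird three bird X three red ⇒ three three three bird three bird three bird E three red ⇒ three three three bird three bird three bird red that three red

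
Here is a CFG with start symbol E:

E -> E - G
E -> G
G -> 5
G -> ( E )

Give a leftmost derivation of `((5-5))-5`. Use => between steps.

E=>E-G=>G-G=>(E)-G=>(G)-G=>((E))-G=>((E-G))-G=>((G-G))-G=>((5-G))-G=>((5-5))-G=>((5-5))-5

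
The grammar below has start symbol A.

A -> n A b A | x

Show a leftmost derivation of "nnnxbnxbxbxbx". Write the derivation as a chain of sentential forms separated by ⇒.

A ⇒ nAbA   [A -> n A b A]
nAbA ⇒ nnAbAbA   [A -> n A b A]
nnAbAbA ⇒ nnnAbAbAbA   [A -> n A b A]
nnnAbAbAbA ⇒ nnnxbAbAbA   [A -> x]
nnnxbAbAbA ⇒ nnnxbnAbAbAbA   [A -> n A b A]
nnnxbnAbAbAbA ⇒ nnnxbnxbAbAbA   [A -> x]
nnnxbnxbAbAbA ⇒ nnnxbnxbxbAbA   [A -> x]
nnnxbnxbxbAbA ⇒ nnnxbnxbxbxbA   [A -> x]
nnnxbnxbxbxbA ⇒ nnnxbnxbxbxbx   [A -> x]

A ⇒ nAbA ⇒ nnAbAbA ⇒ nnnAbAbAbA ⇒ nnnxbAbAbA ⇒ nnnxbnAbAbAbA ⇒ nnnxbnxbAbAbA ⇒ nnnxbnxbxbAbA ⇒ nnnxbnxbxbxbA ⇒ nnnxbnxbxbxbx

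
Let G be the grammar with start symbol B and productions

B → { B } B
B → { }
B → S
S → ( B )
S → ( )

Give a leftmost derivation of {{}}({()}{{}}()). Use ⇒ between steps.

B ⇒ {B}B ⇒ {{}}B ⇒ {{}}S ⇒ {{}}(B) ⇒ {{}}({B}B) ⇒ {{}}({S}B) ⇒ {{}}({()}B) ⇒ {{}}({()}{B}B) ⇒ {{}}({()}{{}}B) ⇒ {{}}({()}{{}}S) ⇒ {{}}({()}{{}}())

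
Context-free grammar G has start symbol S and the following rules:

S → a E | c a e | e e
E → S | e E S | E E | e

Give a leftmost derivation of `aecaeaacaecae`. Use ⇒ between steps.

S ⇒ aE ⇒ aeES ⇒ aeEES ⇒ aeSES ⇒ aecaeES ⇒ aecaeSS ⇒ aecaeaES ⇒ aecaeaSS ⇒ aecaeaaES ⇒ aecaeaaSS ⇒ aecaeaacaeS ⇒ aecaeaacaecae

S ⇒ aE   [S → a E]
aE ⇒ aeES   [E → e E S]
aeES ⇒ aeEES   [E → E E]
aeEES ⇒ aeSES   [E → S]
aeSES ⇒ aecaeES   [S → c a e]
aecaeES ⇒ aecaeSS   [E → S]
aecaeSS ⇒ aecaeaES   [S → a E]
aecaeaES ⇒ aecaeaSS   [E → S]
aecaeaSS ⇒ aecaeaaES   [S → a E]
aecaeaaES ⇒ aecaeaaSS   [E → S]
aecaeaaSS ⇒ aecaeaacaeS   [S → c a e]
aecaeaacaeS ⇒ aecaeaacaecae   [S → c a e]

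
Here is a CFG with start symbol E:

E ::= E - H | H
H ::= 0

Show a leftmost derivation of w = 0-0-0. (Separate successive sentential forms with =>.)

E => E-H   [E ::= E - H]
E-H => E-H-H   [E ::= E - H]
E-H-H => H-H-H   [E ::= H]
H-H-H => 0-H-H   [H ::= 0]
0-H-H => 0-0-H   [H ::= 0]
0-0-H => 0-0-0   [H ::= 0]

E=>E-H=>E-H-H=>H-H-H=>0-H-H=>0-0-H=>0-0-0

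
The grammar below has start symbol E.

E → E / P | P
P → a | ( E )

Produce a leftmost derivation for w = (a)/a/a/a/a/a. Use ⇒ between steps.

E ⇒ E/P   [E → E / P]
E/P ⇒ E/P/P   [E → E / P]
E/P/P ⇒ E/P/P/P   [E → E / P]
E/P/P/P ⇒ E/P/P/P/P   [E → E / P]
E/P/P/P/P ⇒ E/P/P/P/P/P   [E → E / P]
E/P/P/P/P/P ⇒ P/P/P/P/P/P   [E → P]
P/P/P/P/P/P ⇒ (E)/P/P/P/P/P   [P → ( E )]
(E)/P/P/P/P/P ⇒ (P)/P/P/P/P/P   [E → P]
(P)/P/P/P/P/P ⇒ (a)/P/P/P/P/P   [P → a]
(a)/P/P/P/P/P ⇒ (a)/a/P/P/P/P   [P → a]
(a)/a/P/P/P/P ⇒ (a)/a/a/P/P/P   [P → a]
(a)/a/a/P/P/P ⇒ (a)/a/a/a/P/P   [P → a]
(a)/a/a/a/P/P ⇒ (a)/a/a/a/a/P   [P → a]
(a)/a/a/a/a/P ⇒ (a)/a/a/a/a/a   [P → a]

E ⇒ E/P ⇒ E/P/P ⇒ E/P/P/P ⇒ E/P/P/P/P ⇒ E/P/P/P/P/P ⇒ P/P/P/P/P/P ⇒ (E)/P/P/P/P/P ⇒ (P)/P/P/P/P/P ⇒ (a)/P/P/P/P/P ⇒ (a)/a/P/P/P/P ⇒ (a)/a/a/P/P/P ⇒ (a)/a/a/a/P/P ⇒ (a)/a/a/a/a/P ⇒ (a)/a/a/a/a/a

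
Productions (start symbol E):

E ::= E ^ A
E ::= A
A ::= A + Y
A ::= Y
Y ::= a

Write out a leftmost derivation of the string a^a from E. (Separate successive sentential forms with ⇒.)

E ⇒ E^A ⇒ A^A ⇒ Y^A ⇒ a^A ⇒ a^Y ⇒ a^a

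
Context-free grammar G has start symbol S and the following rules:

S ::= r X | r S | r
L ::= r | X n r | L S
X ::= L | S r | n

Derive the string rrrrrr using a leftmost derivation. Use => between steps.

S => rX   [S ::= r X]
rX => rSr   [X ::= S r]
rSr => rrSr   [S ::= r S]
rrSr => rrrXr   [S ::= r X]
rrrXr => rrrSrr   [X ::= S r]
rrrSrr => rrrrrr   [S ::= r]

S=>rX=>rSr=>rrSr=>rrrXr=>rrrSrr=>rrrrrr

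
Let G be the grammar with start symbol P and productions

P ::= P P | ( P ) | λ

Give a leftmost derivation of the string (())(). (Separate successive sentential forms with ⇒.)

P ⇒ PP   [P ::= P P]
PP ⇒ PPP   [P ::= P P]
PPP ⇒ (P)PP   [P ::= ( P )]
(P)PP ⇒ ((P))PP   [P ::= ( P )]
((P))PP ⇒ (())PP   [P ::= λ]
(())PP ⇒ (())PPP   [P ::= P P]
(())PPP ⇒ (())(P)PP   [P ::= ( P )]
(())(P)PP ⇒ (())()PP   [P ::= λ]
(())()PP ⇒ (())()P   [P ::= λ]
(())()P ⇒ (())()   [P ::= λ]

P ⇒ PP ⇒ PPP ⇒ (P)PP ⇒ ((P))PP ⇒ (())PP ⇒ (())PPP ⇒ (())(P)PP ⇒ (())()PP ⇒ (())()P ⇒ (())()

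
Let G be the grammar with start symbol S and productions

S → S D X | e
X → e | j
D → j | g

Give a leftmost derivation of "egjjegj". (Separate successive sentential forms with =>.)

S => SDX   [S → S D X]
SDX => SDXDX   [S → S D X]
SDXDX => SDXDXDX   [S → S D X]
SDXDXDX => eDXDXDX   [S → e]
eDXDXDX => egXDXDX   [D → g]
egXDXDX => egjDXDX   [X → j]
egjDXDX => egjjXDX   [D → j]
egjjXDX => egjjeDX   [X → e]
egjjeDX => egjjegX   [D → g]
egjjegX => egjjegj   [X → j]

S=>SDX=>SDXDX=>SDXDXDX=>eDXDXDX=>egXDXDX=>egjDXDX=>egjjXDX=>egjjeDX=>egjjegX=>egjjegj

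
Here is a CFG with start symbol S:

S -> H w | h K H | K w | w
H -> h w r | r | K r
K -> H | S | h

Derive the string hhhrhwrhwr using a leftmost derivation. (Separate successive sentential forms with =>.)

S => hKH => hSH => hhKHH => hhHHH => hhKrHH => hhhrHH => hhhrhwrH => hhhrhwrhwr

S => hKH   [S -> h K H]
hKH => hSH   [K -> S]
hSH => hhKHH   [S -> h K H]
hhKHH => hhHHH   [K -> H]
hhHHH => hhKrHH   [H -> K r]
hhKrHH => hhhrHH   [K -> h]
hhhrHH => hhhrhwrH   [H -> h w r]
hhhrhwrH => hhhrhwrhwr   [H -> h w r]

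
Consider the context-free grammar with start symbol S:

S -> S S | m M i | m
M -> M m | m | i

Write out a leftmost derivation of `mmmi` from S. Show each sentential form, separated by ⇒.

S ⇒ mMi ⇒ mMmi ⇒ mmmi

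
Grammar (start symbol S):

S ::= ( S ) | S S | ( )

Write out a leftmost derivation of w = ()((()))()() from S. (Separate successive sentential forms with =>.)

S => SS => SSS => SSSS => ()SSS => ()(S)SS => ()((S))SS => ()((()))SS => ()((()))()S => ()((()))()()

S => SS   [S ::= S S]
SS => SSS   [S ::= S S]
SSS => SSSS   [S ::= S S]
SSSS => ()SSS   [S ::= ( )]
()SSS => ()(S)SS   [S ::= ( S )]
()(S)SS => ()((S))SS   [S ::= ( S )]
()((S))SS => ()((()))SS   [S ::= ( )]
()((()))SS => ()((()))()S   [S ::= ( )]
()((()))()S => ()((()))()()   [S ::= ( )]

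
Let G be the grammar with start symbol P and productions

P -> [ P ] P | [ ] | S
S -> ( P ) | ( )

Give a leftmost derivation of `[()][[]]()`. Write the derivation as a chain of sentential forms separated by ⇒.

P⇒[P]P⇒[S]P⇒[()]P⇒[()][P]P⇒[()][[]]P⇒[()][[]]S⇒[()][[]]()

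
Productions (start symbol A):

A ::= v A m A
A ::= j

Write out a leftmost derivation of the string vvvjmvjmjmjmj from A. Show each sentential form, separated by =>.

A => vAmA => vvAmAmA => vvvAmAmAmA => vvvjmAmAmA => vvvjmvAmAmAmA => vvvjmvjmAmAmA => vvvjmvjmjmAmA => vvvjmvjmjmjmA => vvvjmvjmjmjmj

A => vAmA   [A ::= v A m A]
vAmA => vvAmAmA   [A ::= v A m A]
vvAmAmA => vvvAmAmAmA   [A ::= v A m A]
vvvAmAmAmA => vvvjmAmAmA   [A ::= j]
vvvjmAmAmA => vvvjmvAmAmAmA   [A ::= v A m A]
vvvjmvAmAmAmA => vvvjmvjmAmAmA   [A ::= j]
vvvjmvjmAmAmA => vvvjmvjmjmAmA   [A ::= j]
vvvjmvjmjmAmA => vvvjmvjmjmjmA   [A ::= j]
vvvjmvjmjmjmA => vvvjmvjmjmjmj   [A ::= j]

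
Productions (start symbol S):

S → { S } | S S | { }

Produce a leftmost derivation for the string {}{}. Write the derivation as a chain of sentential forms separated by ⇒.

S ⇒ SS   [S → S S]
SS ⇒ {}S   [S → { }]
{}S ⇒ {}{}   [S → { }]

S⇒SS⇒{}S⇒{}{}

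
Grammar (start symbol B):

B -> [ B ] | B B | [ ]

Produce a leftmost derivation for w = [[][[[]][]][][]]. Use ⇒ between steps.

B ⇒ [B]   [B -> [ B ]]
[B] ⇒ [BB]   [B -> B B]
[BB] ⇒ [[]B]   [B -> [ ]]
[[]B] ⇒ [[]BB]   [B -> B B]
[[]BB] ⇒ [[]BBB]   [B -> B B]
[[]BBB] ⇒ [[][B]BB]   [B -> [ B ]]
[[][B]BB] ⇒ [[][BB]BB]   [B -> B B]
[[][BB]BB] ⇒ [[][[B]B]BB]   [B -> [ B ]]
[[][[B]B]BB] ⇒ [[][[[]]B]BB]   [B -> [ ]]
[[][[[]]B]BB] ⇒ [[][[[]][]]BB]   [B -> [ ]]
[[][[[]][]]BB] ⇒ [[][[[]][]][]B]   [B -> [ ]]
[[][[[]][]][]B] ⇒ [[][[[]][]][][]]   [B -> [ ]]

B ⇒ [B] ⇒ [BB] ⇒ [[]B] ⇒ [[]BB] ⇒ [[]BBB] ⇒ [[][B]BB] ⇒ [[][BB]BB] ⇒ [[][[B]B]BB] ⇒ [[][[[]]B]BB] ⇒ [[][[[]][]]BB] ⇒ [[][[[]][]][]B] ⇒ [[][[[]][]][][]]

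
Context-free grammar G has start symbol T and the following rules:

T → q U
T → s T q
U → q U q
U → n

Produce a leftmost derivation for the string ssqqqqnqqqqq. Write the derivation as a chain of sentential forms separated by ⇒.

T ⇒ sTq ⇒ ssTqq ⇒ ssqUqq ⇒ ssqqUqqq ⇒ ssqqqUqqqq ⇒ ssqqqqUqqqqq ⇒ ssqqqqnqqqqq

T ⇒ sTq   [T → s T q]
sTq ⇒ ssTqq   [T → s T q]
ssTqq ⇒ ssqUqq   [T → q U]
ssqUqq ⇒ ssqqUqqq   [U → q U q]
ssqqUqqq ⇒ ssqqqUqqqq   [U → q U q]
ssqqqUqqqq ⇒ ssqqqqUqqqqq   [U → q U q]
ssqqqqUqqqqq ⇒ ssqqqqnqqqqq   [U → n]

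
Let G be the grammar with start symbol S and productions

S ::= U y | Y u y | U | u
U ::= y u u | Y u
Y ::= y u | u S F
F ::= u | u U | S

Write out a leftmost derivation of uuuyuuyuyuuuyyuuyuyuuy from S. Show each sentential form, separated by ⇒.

S ⇒ Yuy   [S ::= Y u y]
Yuy ⇒ uSFuy   [Y ::= u S F]
uSFuy ⇒ uYuyFuy   [S ::= Y u y]
uYuyFuy ⇒ uuSFuyFuy   [Y ::= u S F]
uuSFuyFuy ⇒ uuYuyFuyFuy   [S ::= Y u y]
uuYuyFuyFuy ⇒ uuuSFuyFuyFuy   [Y ::= u S F]
uuuSFuyFuyFuy ⇒ uuuYuyFuyFuyFuy   [S ::= Y u y]
uuuYuyFuyFuyFuy ⇒ uuuyuuyFuyFuyFuy   [Y ::= y u]
uuuyuuyFuyFuyFuy ⇒ uuuyuuyuUuyFuyFuy   [F ::= u U]
uuuyuuyuUuyFuyFuy ⇒ uuuyuuyuyuuuyFuyFuy   [U ::= y u u]
uuuyuuyuyuuuyFuyFuy ⇒ uuuyuuyuyuuuySuyFuy   [F ::= S]
uuuyuuyuyuuuySuyFuy ⇒ uuuyuuyuyuuuyYuyuyFuy   [S ::= Y u y]
uuuyuuyuyuuuyYuyuyFuy ⇒ uuuyuuyuyuuuyyuuyuyFuy   [Y ::= y u]
uuuyuuyuyuuuyyuuyuyFuy ⇒ uuuyuuyuyuuuyyuuyuyuuy   [F ::= u]

S ⇒ Yuy ⇒ uSFuy ⇒ uYuyFuy ⇒ uuSFuyFuy ⇒ uuYuyFuyFuy ⇒ uuuSFuyFuyFuy ⇒ uuuYuyFuyFuyFuy ⇒ uuuyuuyFuyFuyFuy ⇒ uuuyuuyuUuyFuyFuy ⇒ uuuyuuyuyuuuyFuyFuy ⇒ uuuyuuyuyuuuySuyFuy ⇒ uuuyuuyuyuuuyYuyuyFuy ⇒ uuuyuuyuyuuuyyuuyuyFuy ⇒ uuuyuuyuyuuuyyuuyuyuuy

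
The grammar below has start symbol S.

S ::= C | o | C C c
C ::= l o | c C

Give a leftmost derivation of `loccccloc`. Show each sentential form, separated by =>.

S => CCc   [S ::= C C c]
CCc => loCc   [C ::= l o]
loCc => locCc   [C ::= c C]
locCc => loccCc   [C ::= c C]
loccCc => locccCc   [C ::= c C]
locccCc => loccccCc   [C ::= c C]
loccccCc => loccccloc   [C ::= l o]

S => CCc => loCc => locCc => loccCc => locccCc => loccccCc => loccccloc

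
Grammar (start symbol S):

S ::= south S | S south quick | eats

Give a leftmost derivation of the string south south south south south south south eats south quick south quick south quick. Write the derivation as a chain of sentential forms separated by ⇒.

S ⇒ south S ⇒ south south S ⇒ south south south S ⇒ south south south south S ⇒ south south south south S south quick ⇒ south south south south south S south quick ⇒ south south south south south south S south quick ⇒ south south south south south south S south quick south quick ⇒ south south south south south south south S south quick south quick ⇒ south south south south south south south S south quick south quick south quick ⇒ south south south south south south south eats south quick south quick south quick

S ⇒ south S   [S ::= south S]
south S ⇒ south south S   [S ::= south S]
south south S ⇒ south south south S   [S ::= south S]
south south south S ⇒ south south south south S   [S ::= south S]
south south south south S ⇒ south south south south S south quick   [S ::= S south quick]
south south south south S south quick ⇒ south south south south south S south quick   [S ::= south S]
south south south south south S south quick ⇒ south south south south south south S south quick   [S ::= south S]
south south south south south south S south quick ⇒ south south south south south south S south quick south quick   [S ::= S south quick]
south south south south south south S south quick south quick ⇒ south south south south south south south S south quick south quick   [S ::= south S]
south south south south south south south S south quick south quick ⇒ south south south south south south south S south quick south quick south quick   [S ::= S south quick]
south south south south south south south S south quick south quick south quick ⇒ south south south south south south south eats south quick south quick south quick   [S ::= eats]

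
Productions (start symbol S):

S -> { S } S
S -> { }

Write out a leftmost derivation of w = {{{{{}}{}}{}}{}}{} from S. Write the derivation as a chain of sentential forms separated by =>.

S=>{S}S=>{{S}S}S=>{{{S}S}S}S=>{{{{S}S}S}S}S=>{{{{{}}S}S}S}S=>{{{{{}}{}}S}S}S=>{{{{{}}{}}{}}S}S=>{{{{{}}{}}{}}{}}S=>{{{{{}}{}}{}}{}}{}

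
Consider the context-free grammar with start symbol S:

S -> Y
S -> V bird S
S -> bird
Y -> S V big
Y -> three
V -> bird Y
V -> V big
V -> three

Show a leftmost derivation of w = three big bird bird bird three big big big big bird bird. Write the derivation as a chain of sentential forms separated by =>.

S => V bird S => V big bird S => three big bird S => three big bird V bird S => three big bird V big bird S => three big bird bird Y big bird S => three big bird bird S V big big bird S => three big bird bird bird V big big bird S => three big bird bird bird V big big big bird S => three big bird bird bird V big big big big bird S => three big bird bird bird three big big big big bird S => three big bird bird bird three big big big big bird bird

S => V bird S   [S -> V bird S]
V bird S => V big bird S   [V -> V big]
V big bird S => three big bird S   [V -> three]
three big bird S => three big bird V bird S   [S -> V bird S]
three big bird V bird S => three big bird V big bird S   [V -> V big]
three big bird V big bird S => three big bird bird Y big bird S   [V -> bird Y]
three big bird bird Y big bird S => three big bird bird S V big big bird S   [Y -> S V big]
three big bird bird S V big big bird S => three big bird bird bird V big big bird S   [S -> bird]
three big bird bird bird V big big bird S => three big bird bird bird V big big big bird S   [V -> V big]
three big bird bird bird V big big big bird S => three big bird bird bird V big big big big bird S   [V -> V big]
three big bird bird bird V big big big big bird S => three big bird bird bird three big big big big bird S   [V -> three]
three big bird bird bird three big big big big bird S => three big bird bird bird three big big big big bird bird   [S -> bird]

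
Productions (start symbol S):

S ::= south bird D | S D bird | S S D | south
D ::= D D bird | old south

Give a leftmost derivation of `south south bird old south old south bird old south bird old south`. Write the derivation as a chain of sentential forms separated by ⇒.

S ⇒ S S D   [S ::= S S D]
S S D ⇒ south S D   [S ::= south]
south S D ⇒ south south bird D D   [S ::= south bird D]
south south bird D D ⇒ south south bird D D bird D   [D ::= D D bird]
south south bird D D bird D ⇒ south south bird D D bird D bird D   [D ::= D D bird]
south south bird D D bird D bird D ⇒ south south bird old south D bird D bird D   [D ::= old south]
south south bird old south D bird D bird D ⇒ south south bird old south old south bird D bird D   [D ::= old south]
south south bird old south old south bird D bird D ⇒ south south bird old south old south bird old south bird D   [D ::= old south]
south south bird old south old south bird old south bird D ⇒ south south bird old south old south bird old south bird old south   [D ::= old south]

S ⇒ S S D ⇒ south S D ⇒ south south bird D D ⇒ south south bird D D bird D ⇒ south south bird D D bird D bird D ⇒ south south bird old south D bird D bird D ⇒ south south bird old south old south bird D bird D ⇒ south south bird old south old south bird old south bird D ⇒ south south bird old south old south bird old south bird old south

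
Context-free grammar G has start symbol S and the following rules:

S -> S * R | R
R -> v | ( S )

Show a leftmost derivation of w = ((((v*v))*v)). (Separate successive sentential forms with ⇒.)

S⇒R⇒(S)⇒(R)⇒((S))⇒((S*R))⇒((R*R))⇒(((S)*R))⇒(((R)*R))⇒((((S))*R))⇒((((S*R))*R))⇒((((R*R))*R))⇒((((v*R))*R))⇒((((v*v))*R))⇒((((v*v))*v))

S ⇒ R   [S -> R]
R ⇒ (S)   [R -> ( S )]
(S) ⇒ (R)   [S -> R]
(R) ⇒ ((S))   [R -> ( S )]
((S)) ⇒ ((S*R))   [S -> S * R]
((S*R)) ⇒ ((R*R))   [S -> R]
((R*R)) ⇒ (((S)*R))   [R -> ( S )]
(((S)*R)) ⇒ (((R)*R))   [S -> R]
(((R)*R)) ⇒ ((((S))*R))   [R -> ( S )]
((((S))*R)) ⇒ ((((S*R))*R))   [S -> S * R]
((((S*R))*R)) ⇒ ((((R*R))*R))   [S -> R]
((((R*R))*R)) ⇒ ((((v*R))*R))   [R -> v]
((((v*R))*R)) ⇒ ((((v*v))*R))   [R -> v]
((((v*v))*R)) ⇒ ((((v*v))*v))   [R -> v]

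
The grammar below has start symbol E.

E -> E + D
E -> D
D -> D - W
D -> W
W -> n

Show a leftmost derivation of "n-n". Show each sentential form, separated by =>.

E => D => D-W => W-W => n-W => n-n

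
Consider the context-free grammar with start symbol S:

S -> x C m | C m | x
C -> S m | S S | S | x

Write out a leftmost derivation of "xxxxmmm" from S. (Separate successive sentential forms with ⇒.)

S ⇒ xCm ⇒ xSmm ⇒ xxCmmm ⇒ xxSSmmm ⇒ xxxSmmm ⇒ xxxxmmm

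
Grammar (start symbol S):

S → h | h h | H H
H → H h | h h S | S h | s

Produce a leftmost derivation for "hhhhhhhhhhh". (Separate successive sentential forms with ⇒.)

S⇒HH⇒ShH⇒hhhH⇒hhhSh⇒hhhHHh⇒hhhhhSHh⇒hhhhhhHh⇒hhhhhhhhSh⇒hhhhhhhhhhh

S ⇒ HH   [S → H H]
HH ⇒ ShH   [H → S h]
ShH ⇒ hhhH   [S → h h]
hhhH ⇒ hhhSh   [H → S h]
hhhSh ⇒ hhhHHh   [S → H H]
hhhHHh ⇒ hhhhhSHh   [H → h h S]
hhhhhSHh ⇒ hhhhhhHh   [S → h]
hhhhhhHh ⇒ hhhhhhhhSh   [H → h h S]
hhhhhhhhSh ⇒ hhhhhhhhhhh   [S → h h]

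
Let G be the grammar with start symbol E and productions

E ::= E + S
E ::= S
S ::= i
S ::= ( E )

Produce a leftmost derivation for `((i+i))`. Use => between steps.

E => S   [E ::= S]
S => (E)   [S ::= ( E )]
(E) => (S)   [E ::= S]
(S) => ((E))   [S ::= ( E )]
((E)) => ((E+S))   [E ::= E + S]
((E+S)) => ((S+S))   [E ::= S]
((S+S)) => ((i+S))   [S ::= i]
((i+S)) => ((i+i))   [S ::= i]

E => S => (E) => (S) => ((E)) => ((E+S)) => ((S+S)) => ((i+S)) => ((i+i))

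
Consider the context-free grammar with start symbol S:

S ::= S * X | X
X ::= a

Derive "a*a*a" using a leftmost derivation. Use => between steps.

S => S*X => S*X*X => X*X*X => a*X*X => a*a*X => a*a*a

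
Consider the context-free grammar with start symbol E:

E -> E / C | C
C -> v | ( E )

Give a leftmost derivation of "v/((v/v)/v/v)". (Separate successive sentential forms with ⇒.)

E ⇒ E/C   [E -> E / C]
E/C ⇒ C/C   [E -> C]
C/C ⇒ v/C   [C -> v]
v/C ⇒ v/(E)   [C -> ( E )]
v/(E) ⇒ v/(E/C)   [E -> E / C]
v/(E/C) ⇒ v/(E/C/C)   [E -> E / C]
v/(E/C/C) ⇒ v/(C/C/C)   [E -> C]
v/(C/C/C) ⇒ v/((E)/C/C)   [C -> ( E )]
v/((E)/C/C) ⇒ v/((E/C)/C/C)   [E -> E / C]
v/((E/C)/C/C) ⇒ v/((C/C)/C/C)   [E -> C]
v/((C/C)/C/C) ⇒ v/((v/C)/C/C)   [C -> v]
v/((v/C)/C/C) ⇒ v/((v/v)/C/C)   [C -> v]
v/((v/v)/C/C) ⇒ v/((v/v)/v/C)   [C -> v]
v/((v/v)/v/C) ⇒ v/((v/v)/v/v)   [C -> v]

E ⇒ E/C ⇒ C/C ⇒ v/C ⇒ v/(E) ⇒ v/(E/C) ⇒ v/(E/C/C) ⇒ v/(C/C/C) ⇒ v/((E)/C/C) ⇒ v/((E/C)/C/C) ⇒ v/((C/C)/C/C) ⇒ v/((v/C)/C/C) ⇒ v/((v/v)/C/C) ⇒ v/((v/v)/v/C) ⇒ v/((v/v)/v/v)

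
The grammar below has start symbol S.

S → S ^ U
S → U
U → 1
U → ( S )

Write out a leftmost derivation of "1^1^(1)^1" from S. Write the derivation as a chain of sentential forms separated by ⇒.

S ⇒ S^U ⇒ S^U^U ⇒ S^U^U^U ⇒ U^U^U^U ⇒ 1^U^U^U ⇒ 1^1^U^U ⇒ 1^1^(S)^U ⇒ 1^1^(U)^U ⇒ 1^1^(1)^U ⇒ 1^1^(1)^1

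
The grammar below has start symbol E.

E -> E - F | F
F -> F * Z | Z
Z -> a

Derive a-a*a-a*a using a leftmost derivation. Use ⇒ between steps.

E⇒E-F⇒E-F-F⇒F-F-F⇒Z-F-F⇒a-F-F⇒a-F*Z-F⇒a-Z*Z-F⇒a-a*Z-F⇒a-a*a-F⇒a-a*a-F*Z⇒a-a*a-Z*Z⇒a-a*a-a*Z⇒a-a*a-a*a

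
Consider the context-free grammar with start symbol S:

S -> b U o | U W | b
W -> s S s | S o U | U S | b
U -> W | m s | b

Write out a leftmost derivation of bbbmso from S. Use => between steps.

S => UW   [S -> U W]
UW => bW   [U -> b]
bW => bUS   [W -> U S]
bUS => bbS   [U -> b]
bbS => bbbUo   [S -> b U o]
bbbUo => bbbmso   [U -> m s]

S=>UW=>bW=>bUS=>bbS=>bbbUo=>bbbmso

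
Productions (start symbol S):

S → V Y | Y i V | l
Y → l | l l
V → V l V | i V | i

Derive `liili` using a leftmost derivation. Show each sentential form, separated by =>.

S => YiV   [S → Y i V]
YiV => liV   [Y → l]
liV => liVlV   [V → V l V]
liVlV => liilV   [V → i]
liilV => liili   [V → i]

S => YiV => liV => liVlV => liilV => liili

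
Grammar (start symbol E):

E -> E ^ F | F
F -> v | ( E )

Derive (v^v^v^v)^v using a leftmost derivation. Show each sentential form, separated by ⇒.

E ⇒ E^F ⇒ F^F ⇒ (E)^F ⇒ (E^F)^F ⇒ (E^F^F)^F ⇒ (E^F^F^F)^F ⇒ (F^F^F^F)^F ⇒ (v^F^F^F)^F ⇒ (v^v^F^F)^F ⇒ (v^v^v^F)^F ⇒ (v^v^v^v)^F ⇒ (v^v^v^v)^v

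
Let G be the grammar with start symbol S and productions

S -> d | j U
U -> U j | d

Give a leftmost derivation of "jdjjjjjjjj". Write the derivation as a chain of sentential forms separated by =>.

S => jU => jUj => jUjj => jUjjj => jUjjjj => jUjjjjj => jUjjjjjj => jUjjjjjjj => jUjjjjjjjj => jdjjjjjjjj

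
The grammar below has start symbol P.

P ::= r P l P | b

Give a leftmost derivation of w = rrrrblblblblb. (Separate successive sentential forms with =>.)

P => rPlP   [P ::= r P l P]
rPlP => rrPlPlP   [P ::= r P l P]
rrPlPlP => rrrPlPlPlP   [P ::= r P l P]
rrrPlPlPlP => rrrrPlPlPlPlP   [P ::= r P l P]
rrrrPlPlPlPlP => rrrrblPlPlPlP   [P ::= b]
rrrrblPlPlPlP => rrrrblblPlPlP   [P ::= b]
rrrrblblPlPlP => rrrrblblblPlP   [P ::= b]
rrrrblblblPlP => rrrrblblblblP   [P ::= b]
rrrrblblblblP => rrrrblblblblb   [P ::= b]

P => rPlP => rrPlPlP => rrrPlPlPlP => rrrrPlPlPlPlP => rrrrblPlPlPlP => rrrrblblPlPlP => rrrrblblblPlP => rrrrblblblblP => rrrrblblblblb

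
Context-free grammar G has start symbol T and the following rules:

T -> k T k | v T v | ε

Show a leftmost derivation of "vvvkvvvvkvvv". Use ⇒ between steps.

T⇒vTv⇒vvTvv⇒vvvTvvv⇒vvvkTkvvv⇒vvvkvTvkvvv⇒vvvkvvTvvkvvv⇒vvvkvvvvkvvv

T ⇒ vTv   [T -> v T v]
vTv ⇒ vvTvv   [T -> v T v]
vvTvv ⇒ vvvTvvv   [T -> v T v]
vvvTvvv ⇒ vvvkTkvvv   [T -> k T k]
vvvkTkvvv ⇒ vvvkvTvkvvv   [T -> v T v]
vvvkvTvkvvv ⇒ vvvkvvTvvkvvv   [T -> v T v]
vvvkvvTvvkvvv ⇒ vvvkvvvvkvvv   [T -> ε]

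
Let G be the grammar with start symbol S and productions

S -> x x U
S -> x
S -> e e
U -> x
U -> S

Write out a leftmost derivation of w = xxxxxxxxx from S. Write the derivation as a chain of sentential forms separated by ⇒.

S⇒xxU⇒xxS⇒xxxxU⇒xxxxS⇒xxxxxxU⇒xxxxxxS⇒xxxxxxxxU⇒xxxxxxxxx

S ⇒ xxU   [S -> x x U]
xxU ⇒ xxS   [U -> S]
xxS ⇒ xxxxU   [S -> x x U]
xxxxU ⇒ xxxxS   [U -> S]
xxxxS ⇒ xxxxxxU   [S -> x x U]
xxxxxxU ⇒ xxxxxxS   [U -> S]
xxxxxxS ⇒ xxxxxxxxU   [S -> x x U]
xxxxxxxxU ⇒ xxxxxxxxx   [U -> x]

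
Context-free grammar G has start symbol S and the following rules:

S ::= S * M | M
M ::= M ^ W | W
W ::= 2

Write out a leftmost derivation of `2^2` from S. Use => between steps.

S => M => M^W => W^W => 2^W => 2^2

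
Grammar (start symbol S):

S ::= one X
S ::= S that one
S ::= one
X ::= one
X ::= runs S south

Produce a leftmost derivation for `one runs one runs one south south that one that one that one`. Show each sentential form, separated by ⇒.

S ⇒ S that one ⇒ S that one that one ⇒ S that one that one that one ⇒ one X that one that one that one ⇒ one runs S south that one that one that one ⇒ one runs one X south that one that one that one ⇒ one runs one runs S south south that one that one that one ⇒ one runs one runs one south south that one that one that one

S ⇒ S that one   [S ::= S that one]
S that one ⇒ S that one that one   [S ::= S that one]
S that one that one ⇒ S that one that one that one   [S ::= S that one]
S that one that one that one ⇒ one X that one that one that one   [S ::= one X]
one X that one that one that one ⇒ one runs S south that one that one that one   [X ::= runs S south]
one runs S south that one that one that one ⇒ one runs one X south that one that one that one   [S ::= one X]
one runs one X south that one that one that one ⇒ one runs one runs S south south that one that one that one   [X ::= runs S south]
one runs one runs S south south that one that one that one ⇒ one runs one runs one south south that one that one that one   [S ::= one]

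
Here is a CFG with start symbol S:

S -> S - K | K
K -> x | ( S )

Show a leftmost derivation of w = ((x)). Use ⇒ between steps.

S ⇒ K ⇒ (S) ⇒ (K) ⇒ ((S)) ⇒ ((K)) ⇒ ((x))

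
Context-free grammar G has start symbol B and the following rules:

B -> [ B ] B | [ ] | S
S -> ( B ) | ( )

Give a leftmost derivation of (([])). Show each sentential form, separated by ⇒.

B ⇒ S ⇒ (B) ⇒ (S) ⇒ ((B)) ⇒ (([]))

B ⇒ S   [B -> S]
S ⇒ (B)   [S -> ( B )]
(B) ⇒ (S)   [B -> S]
(S) ⇒ ((B))   [S -> ( B )]
((B)) ⇒ (([]))   [B -> [ ]]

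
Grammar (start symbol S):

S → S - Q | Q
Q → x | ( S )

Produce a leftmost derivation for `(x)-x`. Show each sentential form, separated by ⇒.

S ⇒ S-Q ⇒ Q-Q ⇒ (S)-Q ⇒ (Q)-Q ⇒ (x)-Q ⇒ (x)-x

S ⇒ S-Q   [S → S - Q]
S-Q ⇒ Q-Q   [S → Q]
Q-Q ⇒ (S)-Q   [Q → ( S )]
(S)-Q ⇒ (Q)-Q   [S → Q]
(Q)-Q ⇒ (x)-Q   [Q → x]
(x)-Q ⇒ (x)-x   [Q → x]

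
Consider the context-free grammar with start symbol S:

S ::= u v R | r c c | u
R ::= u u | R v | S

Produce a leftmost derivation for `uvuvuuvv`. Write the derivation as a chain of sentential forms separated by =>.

S => uvR   [S ::= u v R]
uvR => uvRv   [R ::= R v]
uvRv => uvSv   [R ::= S]
uvSv => uvuvRv   [S ::= u v R]
uvuvRv => uvuvRvv   [R ::= R v]
uvuvRvv => uvuvuuvv   [R ::= u u]

S => uvR => uvRv => uvSv => uvuvRv => uvuvRvv => uvuvuuvv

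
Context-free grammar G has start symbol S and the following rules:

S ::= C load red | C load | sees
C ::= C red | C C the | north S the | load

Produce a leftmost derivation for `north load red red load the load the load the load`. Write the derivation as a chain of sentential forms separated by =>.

S => C load => C C the load => C C the C the load => north S the C the C the load => north C load the C the C the load => north C red load the C the C the load => north C red red load the C the C the load => north load red red load the C the C the load => north load red red load the load the C the load => north load red red load the load the load the load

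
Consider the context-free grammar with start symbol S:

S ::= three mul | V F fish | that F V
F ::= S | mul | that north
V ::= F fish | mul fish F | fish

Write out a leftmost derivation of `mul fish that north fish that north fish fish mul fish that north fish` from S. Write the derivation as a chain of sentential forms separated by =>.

S => V F fish   [S ::= V F fish]
V F fish => mul fish F F fish   [V ::= mul fish F]
mul fish F F fish => mul fish S F fish   [F ::= S]
mul fish S F fish => mul fish V F fish F fish   [S ::= V F fish]
mul fish V F fish F fish => mul fish F fish F fish F fish   [V ::= F fish]
mul fish F fish F fish F fish => mul fish S fish F fish F fish   [F ::= S]
mul fish S fish F fish F fish => mul fish V F fish fish F fish F fish   [S ::= V F fish]
mul fish V F fish fish F fish F fish => mul fish F fish F fish fish F fish F fish   [V ::= F fish]
mul fish F fish F fish fish F fish F fish => mul fish that north fish F fish fish F fish F fish   [F ::= that north]
mul fish that north fish F fish fish F fish F fish => mul fish that north fish that north fish fish F fish F fish   [F ::= that north]
mul fish that north fish that north fish fish F fish F fish => mul fish that north fish that north fish fish mul fish F fish   [F ::= mul]
mul fish that north fish that north fish fish mul fish F fish => mul fish that north fish that north fish fish mul fish that north fish   [F ::= that north]

S => V F fish => mul fish F F fish => mul fish S F fish => mul fish V F fish F fish => mul fish F fish F fish F fish => mul fish S fish F fish F fish => mul fish V F fish fish F fish F fish => mul fish F fish F fish fish F fish F fish => mul fish that north fish F fish fish F fish F fish => mul fish that north fish that north fish fish F fish F fish => mul fish that north fish that north fish fish mul fish F fish => mul fish that north fish that north fish fish mul fish that north fish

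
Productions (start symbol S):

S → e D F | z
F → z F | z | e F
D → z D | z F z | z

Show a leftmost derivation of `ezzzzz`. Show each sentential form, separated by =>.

S=>eDF=>ezDF=>ezzDF=>ezzzDF=>ezzzzF=>ezzzzz

S => eDF   [S → e D F]
eDF => ezDF   [D → z D]
ezDF => ezzDF   [D → z D]
ezzDF => ezzzDF   [D → z D]
ezzzDF => ezzzzF   [D → z]
ezzzzF => ezzzzz   [F → z]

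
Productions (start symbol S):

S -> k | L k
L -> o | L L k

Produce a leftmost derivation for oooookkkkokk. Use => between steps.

S => Lk => LLkk => LLkLkk => oLkLkk => oLLkkLkk => ooLkkLkk => ooLLkkkLkk => oooLkkkLkk => oooLLkkkkLkk => ooooLkkkkLkk => oooookkkkLkk => oooookkkkokk

S => Lk   [S -> L k]
Lk => LLkk   [L -> L L k]
LLkk => LLkLkk   [L -> L L k]
LLkLkk => oLkLkk   [L -> o]
oLkLkk => oLLkkLkk   [L -> L L k]
oLLkkLkk => ooLkkLkk   [L -> o]
ooLkkLkk => ooLLkkkLkk   [L -> L L k]
ooLLkkkLkk => oooLkkkLkk   [L -> o]
oooLkkkLkk => oooLLkkkkLkk   [L -> L L k]
oooLLkkkkLkk => ooooLkkkkLkk   [L -> o]
ooooLkkkkLkk => oooookkkkLkk   [L -> o]
oooookkkkLkk => oooookkkkokk   [L -> o]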